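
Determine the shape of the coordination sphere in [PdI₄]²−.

Each iodide is −1; balancing the −2 overall charge requires Pd(II).
Group 10 minus oxidation state 2 gives a d⁸ configuration.
Coordination number: 4.
A 4d d⁸ ion has a large crystal-field splitting; square planar leaves the high-energy d_{x²−y²} orbital empty and maximises CFSE.

square planar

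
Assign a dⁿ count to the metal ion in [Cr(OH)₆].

d⁰

Each hydroxide is −1; balancing the 0 overall charge requires Cr(VI).
Chromium is a group-6 element; Cr(VI) is therefore d⁰.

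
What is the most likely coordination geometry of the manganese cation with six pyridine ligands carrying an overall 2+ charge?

Summing ligand charges against the +2 overall charge gives an oxidation state of +2 for manganese.
Group 7 minus oxidation state 2 gives a d⁵ configuration.
With 6 monodentate ligands the coordination number is 6.
Six donors around a single metal centre give an octahedral coordination sphere.

octahedral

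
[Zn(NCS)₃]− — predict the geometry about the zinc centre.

Summing ligand charges against the −1 overall charge gives an oxidation state of +2 for zinc.
Group 12 minus oxidation state 2 gives a d¹⁰ configuration.
With 3 monodentate ligands the coordination number is 3.
Three ligands around a d¹⁰ centre minimise repulsion in a trigonal-planar arrangement.

trigonal planar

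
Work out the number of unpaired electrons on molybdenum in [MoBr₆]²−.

2 unpaired electrons

Each bromide is −1; balancing the −2 overall charge requires Mo(IV).
Molybdenum is a group-6 element; Mo(IV) is therefore d².
In an octahedral field the d² configuration is t₂g²e_g⁰ (only one arrangement possible), giving 2 unpaired electrons.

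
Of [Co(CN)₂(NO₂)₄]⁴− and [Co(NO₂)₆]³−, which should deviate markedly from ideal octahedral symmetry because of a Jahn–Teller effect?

[Co(CN)₂(NO₂)₄]⁴−: Summing ligand charges against the −4 overall charge gives an oxidation state of +2 for cobalt. Co sits in group 9, so the d-electron count is 9 − 2 = 7. Cyanide and nitro (N-bound nitrite) are strong-field ligands (high in the spectrochemical series) for a first-row metal, so the complex is low-spin. The t₂g⁶e_g¹ (low-spin) configuration has an unevenly filled e_g set; the Jahn–Teller theorem predicts a tetragonal distortion (typically axial elongation) to lift the degeneracy.
[Co(NO₂)₆]³−: Ligand charges: each nitro (N-bound nitrite) is −1. With an overall charge of −3 the cobalt centre must be in the +3 oxidation state. Group 9 minus oxidation state 3 gives a d⁶ configuration. Co(III) has an exceptionally large octahedral splitting and is low-spin with essentially every ligand except fluoride. The d⁶ configuration leaves the e_g set evenly filled (or empty) — no strong Jahn–Teller driving force.

[Co(CN)₂(NO₂)₄]⁴−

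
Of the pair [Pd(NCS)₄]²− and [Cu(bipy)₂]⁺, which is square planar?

[Pd(NCS)₄]²−

For [Pd(NCS)₄]²−: Ligand charges: each isothiocyanate is −1. With an overall charge of −2 the palladium centre must be in the +2 oxidation state. Group 10 minus oxidation state 2 gives a d⁸ configuration. A 4d d⁸ ion has a large crystal-field splitting; square planar leaves the high-energy d_{x²−y²} orbital empty and maximises CFSE. → square planar.
For [Cu(bipy)₂]⁺: Ligand charges: 2,2′-bipyridine is neutral. With an overall charge of +1 the copper centre must be in the +1 oxidation state. Group 11 minus oxidation state 1 gives a d¹⁰ configuration. A d¹⁰ ion has no crystal-field stabilisation preference between square planar and tetrahedral, so four ligands adopt the sterically favoured tetrahedral geometry. → tetrahedral.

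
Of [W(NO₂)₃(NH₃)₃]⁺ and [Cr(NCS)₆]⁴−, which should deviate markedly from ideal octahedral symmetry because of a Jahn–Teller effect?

[W(NO₂)₃(NH₃)₃]⁺: Each nitro (N-bound nitrite) is −1; ammonia is neutral; balancing the +1 overall charge requires W(IV). Tungsten is a group-6 element; W(IV) is therefore d². The d² configuration leaves the e_g set evenly filled (or empty) — no strong Jahn–Teller driving force.
[Cr(NCS)₆]⁴−: Summing ligand charges against the −4 overall charge gives an oxidation state of +2 for chromium. Group 6 minus oxidation state 2 gives a d⁴ configuration. Isothiocyanate is a weak-field ligand for a first-row metal, so the complex is high-spin. The t₂g³e_g¹ (high-spin) configuration has an unevenly filled e_g set; the Jahn–Teller theorem predicts a tetragonal distortion (typically axial elongation) to lift the degeneracy.

[Cr(NCS)₆]⁴−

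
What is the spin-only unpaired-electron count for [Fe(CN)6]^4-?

Each cyanide is −1; balancing the −4 overall charge requires Fe(II).
Group 8 minus oxidation state 2 gives a d⁶ configuration.
The spin state decides the count: Cyanide is a strong-field ligand (high in the spectrochemical series) for a first-row metal, so the complex is low-spin.
An octahedral low-spin d⁶ ion is t₂g⁶e_g⁰, giving 0 unpaired electrons.

0 unpaired electrons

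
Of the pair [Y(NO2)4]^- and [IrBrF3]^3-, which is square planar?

[IrBrF3]^3-

For [Y(NO2)4]^-: Summing ligand charges against the −1 overall charge gives an oxidation state of +3 for yttrium. Yttrium is a group-3 element; Y(III) is therefore d⁰. A d⁰ ion has no crystal-field stabilisation preference between square planar and tetrahedral, so four ligands adopt the sterically favoured tetrahedral geometry. → tetrahedral.
For [IrBrF3]^3-: Summing ligand charges against the −3 overall charge gives an oxidation state of +1 for iridium. Ir sits in group 9, so the d-electron count is 9 − 1 = 8. A 5d d⁸ ion has a large crystal-field splitting; square planar leaves the high-energy d_{x²−y²} orbital empty and maximises CFSE. → square planar.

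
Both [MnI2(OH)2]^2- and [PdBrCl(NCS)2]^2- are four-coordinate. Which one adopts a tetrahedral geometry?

[MnI2(OH)2]^2-

For [MnI2(OH)2]^2-: Summing ligand charges against the −2 overall charge gives an oxidation state of +2 for manganese. Manganese is a group-7 element; Mn(II) is therefore d⁵. A high-spin d⁵ ion has zero CFSE in either geometry, so four ligands adopt the sterically favoured tetrahedral geometry. → tetrahedral.
For [PdBrCl(NCS)2]^2-: Summing ligand charges against the −2 overall charge gives an oxidation state of +2 for palladium. Palladium is a group-10 element; Pd(II) is therefore d⁸. A 4d d⁸ ion has a large crystal-field splitting; square planar leaves the high-energy d_{x²−y²} orbital empty and maximises CFSE. → square planar.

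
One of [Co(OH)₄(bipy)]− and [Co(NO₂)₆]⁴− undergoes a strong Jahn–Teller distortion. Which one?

[Co(OH)₄(bipy)]−: Summing ligand charges against the −1 overall charge gives an oxidation state of +3 for cobalt. Co sits in group 9, so the d-electron count is 9 − 3 = 6. Co(III) has an exceptionally large octahedral splitting and is low-spin with essentially every ligand except fluoride. The d⁶ configuration leaves the e_g set evenly filled (or empty) — no strong Jahn–Teller driving force.
[Co(NO₂)₆]⁴−: Summing ligand charges against the −4 overall charge gives an oxidation state of +2 for cobalt. Cobalt is a group-9 element; Co(II) is therefore d⁷. Nitro (N-bound nitrite) is a strong-field ligand (high in the spectrochemical series) for a first-row metal, so the complex is low-spin. The t₂g⁶e_g¹ (low-spin) configuration has an unevenly filled e_g set; the Jahn–Teller theorem predicts a tetragonal distortion (typically axial elongation) to lift the degeneracy.

[Co(NO₂)₆]⁴−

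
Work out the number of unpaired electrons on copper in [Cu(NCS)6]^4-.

1 unpaired electron

Summing ligand charges against the −4 overall charge gives an oxidation state of +2 for copper.
Copper is a group-11 element; Cu(II) is therefore d⁹.
In an octahedral field the d⁹ configuration is t₂g⁶e_g³ (only one arrangement possible), giving 1 unpaired electron.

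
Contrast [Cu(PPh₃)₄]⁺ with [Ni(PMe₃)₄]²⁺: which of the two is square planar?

For [Cu(PPh₃)₄]⁺: Ligand charges: triphenylphosphine is neutral. With an overall charge of +1 the copper centre must be in the +1 oxidation state. Copper is a group-11 element; Cu(I) is therefore d¹⁰. A d¹⁰ ion has no crystal-field stabilisation preference between square planar and tetrahedral, so four ligands adopt the sterically favoured tetrahedral geometry. → tetrahedral.
For [Ni(PMe₃)₄]²⁺: Ligand charges: trimethylphosphine is neutral. With an overall charge of +2 the nickel centre must be in the +2 oxidation state. Ni sits in group 10, so the d-electron count is 10 − 2 = 8. Trimethylphosphine is a strong-field ligand (high in the spectrochemical series). A 3d d⁸ ion with strong-field ligands gains enough CFSE to favour square planar over tetrahedral. → square planar.

[Ni(PMe₃)₄]²⁺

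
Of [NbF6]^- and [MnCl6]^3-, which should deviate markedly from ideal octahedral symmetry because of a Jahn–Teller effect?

[NbF6]^-: Each fluoride is −1; balancing the −1 overall charge requires Nb(V). Group 5 minus oxidation state 5 gives a d⁰ configuration. The d⁰ configuration leaves the e_g set evenly filled (or empty) — no strong Jahn–Teller driving force.
[MnCl6]^3-: Ligand charges: each chloride is −1. With an overall charge of −3 the manganese centre must be in the +3 oxidation state. Mn sits in group 7, so the d-electron count is 7 − 3 = 4. Chloride is a weak-field ligand for a first-row metal, so the complex is high-spin. The t₂g³e_g¹ (high-spin) configuration has an unevenly filled e_g set; the Jahn–Teller theorem predicts a tetragonal distortion (typically axial elongation) to lift the degeneracy.

[MnCl6]^3-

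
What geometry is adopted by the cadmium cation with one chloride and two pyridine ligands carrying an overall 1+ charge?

Each chloride is −1; pyridine is neutral; balancing the +1 overall charge requires Cd(II).
Group 12 minus oxidation state 2 gives a d¹⁰ configuration.
Coordination number: 3.
Three ligands around a d¹⁰ centre minimise repulsion in a trigonal-planar arrangement.

trigonal planar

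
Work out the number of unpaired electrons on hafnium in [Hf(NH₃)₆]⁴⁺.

Ligand charges: ammonia is neutral. With an overall charge of +4 the hafnium centre must be in the +4 oxidation state.
Group 4 minus oxidation state 4 gives a d⁰ configuration.
In an octahedral field the d⁰ configuration is t₂g⁰e_g⁰, giving 0 unpaired electrons.

0 unpaired electrons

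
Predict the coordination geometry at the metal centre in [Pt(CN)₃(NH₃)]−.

square planar

Ligand charges: each cyanide is −1; ammonia is neutral. With an overall charge of −1 the platinum centre must be in the +2 oxidation state.
Pt sits in group 10, so the d-electron count is 10 − 2 = 8.
Coordination number: 4.
A 5d d⁸ ion has a large crystal-field splitting; square planar leaves the high-energy d_{x²−y²} orbital empty and maximises CFSE.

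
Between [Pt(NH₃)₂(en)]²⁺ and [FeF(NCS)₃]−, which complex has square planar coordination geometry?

[Pt(NH₃)₂(en)]²⁺

For [Pt(NH₃)₂(en)]²⁺: Summing ligand charges against the +2 overall charge gives an oxidation state of +2 for platinum. Pt sits in group 10, so the d-electron count is 10 − 2 = 8. A 5d d⁸ ion has a large crystal-field splitting; square planar leaves the high-energy d_{x²−y²} orbital empty and maximises CFSE. → square planar.
For [FeF(NCS)₃]−: Summing ligand charges against the −1 overall charge gives an oxidation state of +3 for iron. Fe sits in group 8, so the d-electron count is 8 − 3 = 5. A high-spin d⁵ ion has zero CFSE in either geometry, so four ligands adopt the sterically favoured tetrahedral geometry. → tetrahedral.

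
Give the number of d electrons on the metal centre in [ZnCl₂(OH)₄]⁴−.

Ligand charges: each chloride is −1; each hydroxide is −1. With an overall charge of −4 the zinc centre must be in the +2 oxidation state.
Group 12 minus oxidation state 2 gives a d¹⁰ configuration.

d10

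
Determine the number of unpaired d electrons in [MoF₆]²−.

Each fluoride is −1; balancing the −2 overall charge requires Mo(IV).
Group 6 minus oxidation state 4 gives a d² configuration.
In an octahedral field the d² configuration is t₂g²e_g⁰ (only one arrangement possible), giving 2 unpaired electrons.

2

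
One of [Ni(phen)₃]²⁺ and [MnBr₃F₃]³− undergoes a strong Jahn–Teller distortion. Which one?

[MnBr₃F₃]³−

[Ni(phen)₃]²⁺: Ligand charges: 1,10-phenanthroline is neutral. With an overall charge of +2 the nickel centre must be in the +2 oxidation state. Group 10 minus oxidation state 2 gives a d⁸ configuration. The d⁸ configuration leaves the e_g set evenly filled (or empty) — no strong Jahn–Teller driving force.
[MnBr₃F₃]³−: Ligand charges: each bromide is −1; each fluoride is −1. With an overall charge of −3 the manganese centre must be in the +3 oxidation state. Group 7 minus oxidation state 3 gives a d⁴ configuration. Bromide and fluoride are weak-field ligands for a first-row metal, so the complex is high-spin. The t₂g³e_g¹ (high-spin) configuration has an unevenly filled e_g set; the Jahn–Teller theorem predicts a tetragonal distortion (typically axial elongation) to lift the degeneracy.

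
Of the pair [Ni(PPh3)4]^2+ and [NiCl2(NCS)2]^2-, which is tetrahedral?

[NiCl2(NCS)2]^2-

For [Ni(PPh3)4]^2+: Summing ligand charges against the +2 overall charge gives an oxidation state of +2 for nickel. Group 10 minus oxidation state 2 gives a d⁸ configuration. Triphenylphosphine is a strong-field ligand (high in the spectrochemical series). A 3d d⁸ ion with strong-field ligands gains enough CFSE to favour square planar over tetrahedral. → square planar.
For [NiCl2(NCS)2]^2-: Each chloride is −1; each isothiocyanate is −1; balancing the −2 overall charge requires Ni(II). Nickel is a group-10 element; Ni(II) is therefore d⁸. Chloride and isothiocyanate are weak-field ligands. With weak-field ligands the CFSE gain from square planar is small, so a 3d d⁸ ion takes the sterically preferred tetrahedral geometry. → tetrahedral.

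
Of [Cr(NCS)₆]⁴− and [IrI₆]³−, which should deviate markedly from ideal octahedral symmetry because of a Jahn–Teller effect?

[Cr(NCS)₆]⁴−: Ligand charges: each isothiocyanate is −1. With an overall charge of −4 the chromium centre must be in the +2 oxidation state. Cr sits in group 6, so the d-electron count is 6 − 2 = 4. Isothiocyanate is a weak-field ligand for a first-row metal, so the complex is high-spin. The t₂g³e_g¹ (high-spin) configuration has an unevenly filled e_g set; the Jahn–Teller theorem predicts a tetragonal distortion (typically axial elongation) to lift the degeneracy.
[IrI₆]³−: Each iodide is −1; balancing the −3 overall charge requires Ir(III). Iridium is a group-9 element; Ir(III) is therefore d⁶. A 5d ion has a large Δₒ and is invariably low-spin. The d⁶ configuration leaves the e_g set evenly filled (or empty) — no strong Jahn–Teller driving force.

[Cr(NCS)₆]⁴−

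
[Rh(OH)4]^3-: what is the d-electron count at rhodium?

Each hydroxide is −1; balancing the −3 overall charge requires Rh(I).
Rhodium is a group-9 element; Rh(I) is therefore d⁸.

d⁸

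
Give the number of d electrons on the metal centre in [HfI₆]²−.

d0

Each iodide is −1; balancing the −2 overall charge requires Hf(IV).
Hafnium is a group-4 element; Hf(IV) is therefore d⁰.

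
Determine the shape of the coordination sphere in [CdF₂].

linear

Summing ligand charges against the 0 overall charge gives an oxidation state of +2 for cadmium.
Cd sits in group 12, so the d-electron count is 12 − 2 = 10.
With 2 monodentate ligands the coordination number is 2.
A d¹⁰ ion with only two ligands adopts a linear arrangement (sp hybridisation; no CFSE preference).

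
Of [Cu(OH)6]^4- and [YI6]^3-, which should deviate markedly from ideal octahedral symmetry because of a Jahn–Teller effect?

[Cu(OH)6]^4-: Summing ligand charges against the −4 overall charge gives an oxidation state of +2 for copper. Cu sits in group 11, so the d-electron count is 11 − 2 = 9. The t₂g⁶e_g³ configuration has an unevenly filled e_g set; the Jahn–Teller theorem predicts a tetragonal distortion (typically axial elongation) to lift the degeneracy.
[YI6]^3-: Each iodide is −1; balancing the −3 overall charge requires Y(III). Group 3 minus oxidation state 3 gives a d⁰ configuration. The d⁰ configuration leaves the e_g set evenly filled (or empty) — no strong Jahn–Teller driving force.

[Cu(OH)6]^4-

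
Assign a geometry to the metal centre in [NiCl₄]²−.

tetrahedral

Each chloride is −1; balancing the −2 overall charge requires Ni(II).
Nickel is a group-10 element; Ni(II) is therefore d⁸.
Coordination number: 4.
Chloride is a weak-field ligand.
With weak-field ligands the CFSE gain from square planar is small, so a 3d d⁸ ion takes the sterically preferred tetrahedral geometry.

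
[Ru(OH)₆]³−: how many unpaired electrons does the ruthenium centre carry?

1

Ligand charges: each hydroxide is −1. With an overall charge of −3 the ruthenium centre must be in the +3 oxidation state.
Ruthenium is a group-8 element; Ru(III) is therefore d⁵.
The spin state decides the count: a 4d ion has a large Δₒ and is invariably low-spin.
An octahedral low-spin d⁵ ion is t₂g⁵e_g⁰, giving 1 unpaired electron.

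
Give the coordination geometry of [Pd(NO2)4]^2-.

square planar

Each nitro (N-bound nitrite) is −1; balancing the −2 overall charge requires Pd(II).
Pd sits in group 10, so the d-electron count is 10 − 2 = 8.
Coordination number: 4.
A 4d d⁸ ion has a large crystal-field splitting; square planar leaves the high-energy d_{x²−y²} orbital empty and maximises CFSE.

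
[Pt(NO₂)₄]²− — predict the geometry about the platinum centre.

Ligand charges: each nitro (N-bound nitrite) is −1. With an overall charge of −2 the platinum centre must be in the +2 oxidation state.
Group 10 minus oxidation state 2 gives a d⁸ configuration.
Coordination number: 4.
A 5d d⁸ ion has a large crystal-field splitting; square planar leaves the high-energy d_{x²−y²} orbital empty and maximises CFSE.

square planar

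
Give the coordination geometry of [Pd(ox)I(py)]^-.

Each oxalate is −2; each iodide is −1; pyridine is neutral; balancing the −1 overall charge requires Pd(II).
Pd sits in group 10, so the d-electron count is 10 − 2 = 8.
Counting donor atoms: 1×oxalate (bidentate) → 2 donors; 1×iodide (monodentate) → 1 donor; 1×pyridine (monodentate) → 1 donor. Coordination number = 4.
A 4d d⁸ ion has a large crystal-field splitting; square planar leaves the high-energy d_{x²−y²} orbital empty and maximises CFSE.

square planar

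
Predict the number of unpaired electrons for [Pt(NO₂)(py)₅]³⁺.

Each nitro (N-bound nitrite) is −1; pyridine is neutral; balancing the +3 overall charge requires Pt(IV).
Group 10 minus oxidation state 4 gives a d⁶ configuration.
The spin state decides the count: a 5d ion has a large Δₒ and is invariably low-spin.
An octahedral low-spin d⁶ ion is t₂g⁶e_g⁰, giving 0 unpaired electrons.

0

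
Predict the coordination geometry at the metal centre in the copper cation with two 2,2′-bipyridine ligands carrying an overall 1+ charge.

Ligand charges: 2,2′-bipyridine is neutral. With an overall charge of +1 the copper centre must be in the +1 oxidation state.
Cu sits in group 11, so the d-electron count is 11 − 1 = 10.
Counting donor atoms: 2×2,2′-bipyridine (bidentate) → 4 donors. Coordination number = 4.
A d¹⁰ ion has no crystal-field stabilisation preference between square planar and tetrahedral, so four ligands adopt the sterically favoured tetrahedral geometry.

tetrahedral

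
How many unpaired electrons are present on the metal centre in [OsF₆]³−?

Each fluoride is −1; balancing the −3 overall charge requires Os(III).
Os sits in group 8, so the d-electron count is 8 − 3 = 5.
The spin state decides the count: a 5d ion has a large Δₒ and is invariably low-spin.
An octahedral low-spin d⁵ ion is t₂g⁵e_g⁰, giving 1 unpaired electron.

1 unpaired electron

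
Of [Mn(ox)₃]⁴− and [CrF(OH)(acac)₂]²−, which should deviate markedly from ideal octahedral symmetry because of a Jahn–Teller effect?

[CrF(OH)(acac)₂]²−

[Mn(ox)₃]⁴−: Summing ligand charges against the −4 overall charge gives an oxidation state of +2 for manganese. Group 7 minus oxidation state 2 gives a d⁵ configuration. Oxalate is a weak-field ligand for a first-row metal, so the complex is high-spin. The d⁵ configuration leaves the e_g set evenly filled (or empty) — no strong Jahn–Teller driving force.
[CrF(OH)(acac)₂]²−: Summing ligand charges against the −2 overall charge gives an oxidation state of +2 for chromium. Chromium is a group-6 element; Cr(II) is therefore d⁴. Acetylacetonate, fluoride, and hydroxide are weak-field ligands for a first-row metal, so the complex is high-spin. The t₂g³e_g¹ (high-spin) configuration has an unevenly filled e_g set; the Jahn–Teller theorem predicts a tetragonal distortion (typically axial elongation) to lift the degeneracy.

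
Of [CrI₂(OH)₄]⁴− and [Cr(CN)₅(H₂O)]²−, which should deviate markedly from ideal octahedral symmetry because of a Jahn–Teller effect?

[CrI₂(OH)₄]⁴−: Each iodide is −1; each hydroxide is −1; balancing the −4 overall charge requires Cr(II). Chromium is a group-6 element; Cr(II) is therefore d⁴. Hydroxide and iodide are weak-field ligands for a first-row metal, so the complex is high-spin. The t₂g³e_g¹ (high-spin) configuration has an unevenly filled e_g set; the Jahn–Teller theorem predicts a tetragonal distortion (typically axial elongation) to lift the degeneracy.
[Cr(CN)₅(H₂O)]²−: Each cyanide is −1; water is neutral; balancing the −2 overall charge requires Cr(III). Cr sits in group 6, so the d-electron count is 6 − 3 = 3. The d³ configuration leaves the e_g set evenly filled (or empty) — no strong Jahn–Teller driving force.

[CrI₂(OH)₄]⁴−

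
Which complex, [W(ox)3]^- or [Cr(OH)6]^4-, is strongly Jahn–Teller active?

[Cr(OH)6]^4-

[W(ox)3]^-: Summing ligand charges against the −1 overall charge gives an oxidation state of +5 for tungsten. Tungsten is a group-6 element; W(V) is therefore d¹. The d¹ configuration leaves the e_g set evenly filled (or empty) — no strong Jahn–Teller driving force.
[Cr(OH)6]^4-: Summing ligand charges against the −4 overall charge gives an oxidation state of +2 for chromium. Group 6 minus oxidation state 2 gives a d⁴ configuration. Hydroxide is a weak-field ligand for a first-row metal, so the complex is high-spin. The t₂g³e_g¹ (high-spin) configuration has an unevenly filled e_g set; the Jahn–Teller theorem predicts a tetragonal distortion (typically axial elongation) to lift the degeneracy.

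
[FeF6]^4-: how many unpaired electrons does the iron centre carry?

Each fluoride is −1; balancing the −4 overall charge requires Fe(II).
Iron is a group-8 element; Fe(II) is therefore d⁶.
The spin state decides the count: Fluoride is a weak-field ligand for a first-row metal, so the complex is high-spin.
An octahedral high-spin d⁶ ion is t₂g⁴e_g², giving 4 unpaired electrons.

4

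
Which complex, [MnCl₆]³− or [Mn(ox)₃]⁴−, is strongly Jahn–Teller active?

[MnCl₆]³−

[MnCl₆]³−: Ligand charges: each chloride is −1. With an overall charge of −3 the manganese centre must be in the +3 oxidation state. Mn sits in group 7, so the d-electron count is 7 − 3 = 4. Chloride is a weak-field ligand for a first-row metal, so the complex is high-spin. The t₂g³e_g¹ (high-spin) configuration has an unevenly filled e_g set; the Jahn–Teller theorem predicts a tetragonal distortion (typically axial elongation) to lift the degeneracy.
[Mn(ox)₃]⁴−: Ligand charges: each oxalate is −2. With an overall charge of −4 the manganese centre must be in the +2 oxidation state. Manganese is a group-7 element; Mn(II) is therefore d⁵. Oxalate is a weak-field ligand for a first-row metal, so the complex is high-spin. The d⁵ configuration leaves the e_g set evenly filled (or empty) — no strong Jahn–Teller driving force.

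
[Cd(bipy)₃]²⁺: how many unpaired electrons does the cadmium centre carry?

Ligand charges: 2,2′-bipyridine is neutral. With an overall charge of +2 the cadmium centre must be in the +2 oxidation state.
Cadmium is a group-12 element; Cd(II) is therefore d¹⁰.
Counting donor atoms: 3×2,2′-bipyridine (bidentate) → 6 donors. Coordination number = 6.
In an octahedral field the d¹⁰ configuration is t₂g⁶e_g⁴, giving 0 unpaired electrons.

0 unpaired electrons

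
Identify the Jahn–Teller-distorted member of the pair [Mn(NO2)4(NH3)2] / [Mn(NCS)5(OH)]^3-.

[Mn(NO2)4(NH3)2]: Ligand charges: each nitro (N-bound nitrite) is −1; ammonia is neutral. With an overall charge of 0 the manganese centre must be in the +4 oxidation state. Group 7 minus oxidation state 4 gives a d³ configuration. The d³ configuration leaves the e_g set evenly filled (or empty) — no strong Jahn–Teller driving force.
[Mn(NCS)5(OH)]^3-: Ligand charges: each isothiocyanate is −1; each hydroxide is −1. With an overall charge of −3 the manganese centre must be in the +3 oxidation state. Manganese is a group-7 element; Mn(III) is therefore d⁴. Hydroxide and isothiocyanate are weak-field ligands for a first-row metal, so the complex is high-spin. The t₂g³e_g¹ (high-spin) configuration has an unevenly filled e_g set; the Jahn–Teller theorem predicts a tetragonal distortion (typically axial elongation) to lift the degeneracy.

[Mn(NCS)5(OH)]^3-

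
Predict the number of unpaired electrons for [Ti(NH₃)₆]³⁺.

Summing ligand charges against the +3 overall charge gives an oxidation state of +3 for titanium.
Group 4 minus oxidation state 3 gives a d¹ configuration.
In an octahedral field the d¹ configuration is t₂g¹e_g⁰ (only one arrangement possible), giving 1 unpaired electron.

1 unpaired electron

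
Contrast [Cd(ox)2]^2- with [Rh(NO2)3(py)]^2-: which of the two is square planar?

For [Cd(ox)2]^2-: Each oxalate is −2; balancing the −2 overall charge requires Cd(II). Cadmium is a group-12 element; Cd(II) is therefore d¹⁰. A d¹⁰ ion has no crystal-field stabilisation preference between square planar and tetrahedral, so four ligands adopt the sterically favoured tetrahedral geometry. → tetrahedral.
For [Rh(NO2)3(py)]^2-: Each nitro (N-bound nitrite) is −1; pyridine is neutral; balancing the −2 overall charge requires Rh(I). Group 9 minus oxidation state 1 gives a d⁸ configuration. A 4d d⁸ ion has a large crystal-field splitting; square planar leaves the high-energy d_{x²−y²} orbital empty and maximises CFSE. → square planar.

[Rh(NO2)3(py)]^2-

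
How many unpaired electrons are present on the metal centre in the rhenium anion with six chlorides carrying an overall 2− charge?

Ligand charges: each chloride is −1. With an overall charge of −2 the rhenium centre must be in the +4 oxidation state.
Rhenium is a group-7 element; Re(IV) is therefore d³.
In an octahedral field the d³ configuration is t₂g³e_g⁰ (only one arrangement possible), giving 3 unpaired electrons.

3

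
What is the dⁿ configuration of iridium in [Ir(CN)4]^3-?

Summing ligand charges against the −3 overall charge gives an oxidation state of +1 for iridium.
Group 9 minus oxidation state 1 gives a d⁸ configuration.

d⁸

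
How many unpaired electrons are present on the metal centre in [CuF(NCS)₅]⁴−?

1

Summing ligand charges against the −4 overall charge gives an oxidation state of +2 for copper.
Cu sits in group 11, so the d-electron count is 11 − 2 = 9.
In an octahedral field the d⁹ configuration is t₂g⁶e_g³ (only one arrangement possible), giving 1 unpaired electron.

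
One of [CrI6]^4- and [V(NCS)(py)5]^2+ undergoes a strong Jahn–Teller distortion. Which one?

[CrI6]^4-

[CrI6]^4-: Ligand charges: each iodide is −1. With an overall charge of −4 the chromium centre must be in the +2 oxidation state. Chromium is a group-6 element; Cr(II) is therefore d⁴. Iodide is a weak-field ligand for a first-row metal, so the complex is high-spin. The t₂g³e_g¹ (high-spin) configuration has an unevenly filled e_g set; the Jahn–Teller theorem predicts a tetragonal distortion (typically axial elongation) to lift the degeneracy.
[V(NCS)(py)5]^2+: Ligand charges: each isothiocyanate is −1; pyridine is neutral. With an overall charge of +2 the vanadium centre must be in the +3 oxidation state. V sits in group 5, so the d-electron count is 5 − 3 = 2. The d² configuration leaves the e_g set evenly filled (or empty) — no strong Jahn–Teller driving force.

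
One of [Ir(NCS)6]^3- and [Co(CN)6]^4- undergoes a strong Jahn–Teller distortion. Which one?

[Ir(NCS)6]^3-: Ligand charges: each isothiocyanate is −1. With an overall charge of −3 the iridium centre must be in the +3 oxidation state. Group 9 minus oxidation state 3 gives a d⁶ configuration. A 5d ion has a large Δₒ and is invariably low-spin. The d⁶ configuration leaves the e_g set evenly filled (or empty) — no strong Jahn–Teller driving force.
[Co(CN)6]^4-: Each cyanide is −1; balancing the −4 overall charge requires Co(II). Cobalt is a group-9 element; Co(II) is therefore d⁷. Cyanide is a strong-field ligand (high in the spectrochemical series) for a first-row metal, so the complex is low-spin. The t₂g⁶e_g¹ (low-spin) configuration has an unevenly filled e_g set; the Jahn–Teller theorem predicts a tetragonal distortion (typically axial elongation) to lift the degeneracy.

[Co(CN)6]^4-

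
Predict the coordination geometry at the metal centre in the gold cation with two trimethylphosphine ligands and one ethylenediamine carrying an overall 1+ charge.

Trimethylphosphine is neutral; ethylenediamine is neutral; balancing the +1 overall charge requires Au(I).
Au sits in group 11, so the d-electron count is 11 − 1 = 10.
Counting donor atoms: 2×trimethylphosphine (monodentate) → 2 donors; 1×ethylenediamine (bidentate) → 2 donors. Coordination number = 4.
A d¹⁰ ion has no crystal-field stabilisation preference between square planar and tetrahedral, so four ligands adopt the sterically favoured tetrahedral geometry.

tetrahedral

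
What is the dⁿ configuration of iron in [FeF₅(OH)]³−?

Each fluoride is −1; each hydroxide is −1; balancing the −3 overall charge requires Fe(III).
Fe sits in group 8, so the d-electron count is 8 − 3 = 5.

d⁵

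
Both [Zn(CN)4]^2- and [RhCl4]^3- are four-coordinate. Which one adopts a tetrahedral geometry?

For [Zn(CN)4]^2-: Summing ligand charges against the −2 overall charge gives an oxidation state of +2 for zinc. Zinc is a group-12 element; Zn(II) is therefore d¹⁰. A d¹⁰ ion has no crystal-field stabilisation preference between square planar and tetrahedral, so four ligands adopt the sterically favoured tetrahedral geometry. → tetrahedral.
For [RhCl4]^3-: Each chloride is −1; balancing the −3 overall charge requires Rh(I). Rh sits in group 9, so the d-electron count is 9 − 1 = 8. A 4d d⁸ ion has a large crystal-field splitting; square planar leaves the high-energy d_{x²−y²} orbital empty and maximises CFSE. → square planar.

[Zn(CN)4]^2-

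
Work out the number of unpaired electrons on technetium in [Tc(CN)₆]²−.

Summing ligand charges against the −2 overall charge gives an oxidation state of +4 for technetium.
Technetium is a group-7 element; Tc(IV) is therefore d³.
In an octahedral field the d³ configuration is t₂g³e_g⁰ (only one arrangement possible), giving 3 unpaired electrons.

3 unpaired electrons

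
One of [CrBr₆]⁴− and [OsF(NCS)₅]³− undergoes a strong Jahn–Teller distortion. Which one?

[CrBr₆]⁴−: Each bromide is −1; balancing the −4 overall charge requires Cr(II). Group 6 minus oxidation state 2 gives a d⁴ configuration. Bromide is a weak-field ligand for a first-row metal, so the complex is high-spin. The t₂g³e_g¹ (high-spin) configuration has an unevenly filled e_g set; the Jahn–Teller theorem predicts a tetragonal distortion (typically axial elongation) to lift the degeneracy.
[OsF(NCS)₅]³−: Ligand charges: each fluoride is −1; each isothiocyanate is −1. With an overall charge of −3 the osmium centre must be in the +3 oxidation state. Os sits in group 8, so the d-electron count is 8 − 3 = 5. A 5d ion has a large Δₒ and is invariably low-spin. The d⁵ configuration leaves the e_g set evenly filled (or empty) — no strong Jahn–Teller driving force.

[CrBr₆]⁴−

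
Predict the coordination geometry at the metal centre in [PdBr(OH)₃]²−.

square planar

Summing ligand charges against the −2 overall charge gives an oxidation state of +2 for palladium.
Pd sits in group 10, so the d-electron count is 10 − 2 = 8.
With 4 monodentate ligands the coordination number is 4.
A 4d d⁸ ion has a large crystal-field splitting; square planar leaves the high-energy d_{x²−y²} orbital empty and maximises CFSE.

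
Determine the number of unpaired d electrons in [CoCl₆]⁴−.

Summing ligand charges against the −4 overall charge gives an oxidation state of +2 for cobalt.
Cobalt is a group-9 element; Co(II) is therefore d⁷.
The spin state decides the count: Chloride is a weak-field ligand for a first-row metal, so the complex is high-spin.
An octahedral high-spin d⁷ ion is t₂g⁵e_g², giving 3 unpaired electrons.

3 unpaired electrons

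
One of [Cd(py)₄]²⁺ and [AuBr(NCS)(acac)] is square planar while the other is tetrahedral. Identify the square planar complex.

[AuBr(NCS)(acac)]

For [Cd(py)₄]²⁺: Pyridine is neutral; balancing the +2 overall charge requires Cd(II). Group 12 minus oxidation state 2 gives a d¹⁰ configuration. A d¹⁰ ion has no crystal-field stabilisation preference between square planar and tetrahedral, so four ligands adopt the sterically favoured tetrahedral geometry. → tetrahedral.
For [AuBr(NCS)(acac)]: Summing ligand charges against the 0 overall charge gives an oxidation state of +3 for gold. Group 11 minus oxidation state 3 gives a d⁸ configuration. A 5d d⁸ ion has a large crystal-field splitting; square planar leaves the high-energy d_{x²−y²} orbital empty and maximises CFSE. → square planar.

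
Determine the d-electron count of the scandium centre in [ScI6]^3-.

Summing ligand charges against the −3 overall charge gives an oxidation state of +3 for scandium.
Group 3 minus oxidation state 3 gives a d⁰ configuration.

d0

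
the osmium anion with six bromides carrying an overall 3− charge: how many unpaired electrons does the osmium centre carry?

1

Ligand charges: each bromide is −1. With an overall charge of −3 the osmium centre must be in the +3 oxidation state.
Osmium is a group-8 element; Os(III) is therefore d⁵.
The spin state decides the count: a 5d ion has a large Δₒ and is invariably low-spin.
An octahedral low-spin d⁵ ion is t₂g⁵e_g⁰, giving 1 unpaired electron.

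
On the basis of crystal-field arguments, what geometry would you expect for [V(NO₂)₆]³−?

Summing ligand charges against the −3 overall charge gives an oxidation state of +3 for vanadium.
Vanadium is a group-5 element; V(III) is therefore d².
Coordination number: 6.
Six donors around a single metal centre give an octahedral coordination sphere.

octahedral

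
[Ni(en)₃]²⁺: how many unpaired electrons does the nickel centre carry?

2

Summing ligand charges against the +2 overall charge gives an oxidation state of +2 for nickel.
Group 10 minus oxidation state 2 gives a d⁸ configuration.
Counting donor atoms: 3×ethylenediamine (bidentate) → 6 donors. Coordination number = 6.
In an octahedral field the d⁸ configuration is t₂g⁶e_g² (only one arrangement possible), giving 2 unpaired electrons.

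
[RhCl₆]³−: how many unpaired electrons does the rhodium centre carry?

0

Summing ligand charges against the −3 overall charge gives an oxidation state of +3 for rhodium.
Rhodium is a group-9 element; Rh(III) is therefore d⁶.
The spin state decides the count: a 4d ion has a large Δₒ and is invariably low-spin.
An octahedral low-spin d⁶ ion is t₂g⁶e_g⁰, giving 0 unpaired electrons.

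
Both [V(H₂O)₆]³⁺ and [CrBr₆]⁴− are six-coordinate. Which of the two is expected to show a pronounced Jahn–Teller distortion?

[V(H₂O)₆]³⁺: Summing ligand charges against the +3 overall charge gives an oxidation state of +3 for vanadium. V sits in group 5, so the d-electron count is 5 − 3 = 2. The d² configuration leaves the e_g set evenly filled (or empty) — no strong Jahn–Teller driving force.
[CrBr₆]⁴−: Each bromide is −1; balancing the −4 overall charge requires Cr(II). Group 6 minus oxidation state 2 gives a d⁴ configuration. Bromide is a weak-field ligand for a first-row metal, so the complex is high-spin. The t₂g³e_g¹ (high-spin) configuration has an unevenly filled e_g set; the Jahn–Teller theorem predicts a tetragonal distortion (typically axial elongation) to lift the degeneracy.

[CrBr₆]⁴−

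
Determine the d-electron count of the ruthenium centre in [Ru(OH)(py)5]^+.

d6

Each hydroxide is −1; pyridine is neutral; balancing the +1 overall charge requires Ru(II).
Ru sits in group 8, so the d-electron count is 8 − 2 = 6.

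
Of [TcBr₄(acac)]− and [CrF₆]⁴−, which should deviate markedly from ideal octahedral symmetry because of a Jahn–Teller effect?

[TcBr₄(acac)]−: Ligand charges: each bromide is −1; each acetylacetonate is −1. With an overall charge of −1 the technetium centre must be in the +4 oxidation state. Group 7 minus oxidation state 4 gives a d³ configuration. The d³ configuration leaves the e_g set evenly filled (or empty) — no strong Jahn–Teller driving force.
[CrF₆]⁴−: Ligand charges: each fluoride is −1. With an overall charge of −4 the chromium centre must be in the +2 oxidation state. Chromium is a group-6 element; Cr(II) is therefore d⁴. Fluoride is a weak-field ligand for a first-row metal, so the complex is high-spin. The t₂g³e_g¹ (high-spin) configuration has an unevenly filled e_g set; the Jahn–Teller theorem predicts a tetragonal distortion (typically axial elongation) to lift the degeneracy.

[CrF₆]⁴−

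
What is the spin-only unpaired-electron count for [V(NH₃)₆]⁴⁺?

Ligand charges: ammonia is neutral. With an overall charge of +4 the vanadium centre must be in the +4 oxidation state.
V sits in group 5, so the d-electron count is 5 − 4 = 1.
In an octahedral field the d¹ configuration is t₂g¹e_g⁰ (only one arrangement possible), giving 1 unpaired electron.

1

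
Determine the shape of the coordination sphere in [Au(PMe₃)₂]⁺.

linear

Ligand charges: trimethylphosphine is neutral. With an overall charge of +1 the gold centre must be in the +1 oxidation state.
Au sits in group 11, so the d-electron count is 11 − 1 = 10.
Coordination number: 2.
A d¹⁰ ion with only two ligands adopts a linear arrangement (sp hybridisation; no CFSE preference).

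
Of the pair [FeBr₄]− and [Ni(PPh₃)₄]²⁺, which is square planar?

[Ni(PPh₃)₄]²⁺

For [FeBr₄]−: Each bromide is −1; balancing the −1 overall charge requires Fe(III). Fe sits in group 8, so the d-electron count is 8 − 3 = 5. A high-spin d⁵ ion has zero CFSE in either geometry, so four ligands adopt the sterically favoured tetrahedral geometry. → tetrahedral.
For [Ni(PPh₃)₄]²⁺: Ligand charges: triphenylphosphine is neutral. With an overall charge of +2 the nickel centre must be in the +2 oxidation state. Nickel is a group-10 element; Ni(II) is therefore d⁸. Triphenylphosphine is a strong-field ligand (high in the spectrochemical series). A 3d d⁸ ion with strong-field ligands gains enough CFSE to favour square planar over tetrahedral. → square planar.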